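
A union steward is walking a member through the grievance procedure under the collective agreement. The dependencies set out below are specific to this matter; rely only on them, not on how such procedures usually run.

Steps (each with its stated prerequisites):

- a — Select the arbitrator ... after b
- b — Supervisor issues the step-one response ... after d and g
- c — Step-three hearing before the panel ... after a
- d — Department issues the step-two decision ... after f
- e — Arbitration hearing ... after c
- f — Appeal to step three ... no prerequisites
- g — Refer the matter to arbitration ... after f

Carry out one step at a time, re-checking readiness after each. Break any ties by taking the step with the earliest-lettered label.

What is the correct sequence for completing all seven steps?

f has no prerequisites → f first.
Ready: d and g. d has the earlier label → d.
g is the only step now ready → g.
Next only b has its prerequisites met → b.
a needed b, now all done → a.
c is the only step now ready → c.
e needed c, now all done → e.

f d g b a c e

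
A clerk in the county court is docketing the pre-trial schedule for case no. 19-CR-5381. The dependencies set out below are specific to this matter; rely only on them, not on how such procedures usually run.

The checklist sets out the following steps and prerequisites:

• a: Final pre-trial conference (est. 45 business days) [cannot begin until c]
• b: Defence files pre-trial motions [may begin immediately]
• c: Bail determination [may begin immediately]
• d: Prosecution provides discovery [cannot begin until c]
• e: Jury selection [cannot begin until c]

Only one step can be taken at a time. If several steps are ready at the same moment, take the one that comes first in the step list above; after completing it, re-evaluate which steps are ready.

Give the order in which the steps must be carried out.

b → c → a → d → e

Nothing is required for b and c. b is listed earlier → b first.
That leaves c as the only ready step → c.
Ready: a, d and e. a is listed earlier → a.
Now d and e have their prerequisites met. d is listed earlier, so d next.
e needed c, now all done → e.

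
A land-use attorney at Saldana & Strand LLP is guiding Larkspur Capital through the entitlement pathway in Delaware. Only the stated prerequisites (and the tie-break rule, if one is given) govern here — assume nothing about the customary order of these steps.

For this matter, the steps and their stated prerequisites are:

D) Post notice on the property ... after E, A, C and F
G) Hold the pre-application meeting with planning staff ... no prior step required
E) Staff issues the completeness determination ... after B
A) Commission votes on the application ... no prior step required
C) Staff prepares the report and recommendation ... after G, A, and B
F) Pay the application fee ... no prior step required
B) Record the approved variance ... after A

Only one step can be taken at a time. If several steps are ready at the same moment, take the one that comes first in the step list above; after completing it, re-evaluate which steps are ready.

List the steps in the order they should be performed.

G → A → F → B → E → C → D

Nothing is required for G, A and F. G is listed earlier → G first.
Ready: A and F. A is listed earlier → A.
Ready: F and B. F is listed earlier → F.
B needed A, now all done → B.
Ready: E and C. E is listed earlier → E.
C needed G, A and B, now all done → C.
D is the only step now ready → D.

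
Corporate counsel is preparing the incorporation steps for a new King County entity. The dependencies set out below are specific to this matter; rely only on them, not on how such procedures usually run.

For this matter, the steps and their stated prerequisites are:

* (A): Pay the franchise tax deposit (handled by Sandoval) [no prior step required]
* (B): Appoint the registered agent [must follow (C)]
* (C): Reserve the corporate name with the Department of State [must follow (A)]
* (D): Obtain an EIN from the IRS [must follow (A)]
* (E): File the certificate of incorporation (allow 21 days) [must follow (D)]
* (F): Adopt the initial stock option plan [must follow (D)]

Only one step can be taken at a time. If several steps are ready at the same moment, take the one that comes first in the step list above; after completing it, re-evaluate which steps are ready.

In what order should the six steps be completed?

(A) is the only step with nothing outstanding, so it goes first.
(C) and (D) are both available; (C) is listed earlier → (C).
Ready: (B) and (D). (B) is listed earlier → (B).
That leaves (D) as the only ready step → (D).
Now (E) and (F) have their prerequisites met. (E) is listed earlier, so (E) next.
That leaves (F) as the only ready step → (F).

(A) (C) (B) (D) (E) (F)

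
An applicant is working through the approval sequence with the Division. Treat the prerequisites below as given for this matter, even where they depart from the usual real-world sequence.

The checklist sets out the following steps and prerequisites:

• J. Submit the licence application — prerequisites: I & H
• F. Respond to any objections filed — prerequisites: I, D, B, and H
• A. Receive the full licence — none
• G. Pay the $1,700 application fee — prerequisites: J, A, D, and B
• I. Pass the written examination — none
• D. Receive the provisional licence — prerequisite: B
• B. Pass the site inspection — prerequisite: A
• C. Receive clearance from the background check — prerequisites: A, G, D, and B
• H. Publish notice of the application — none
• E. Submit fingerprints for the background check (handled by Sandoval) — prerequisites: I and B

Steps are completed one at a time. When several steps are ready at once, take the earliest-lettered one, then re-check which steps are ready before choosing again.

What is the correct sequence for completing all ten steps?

A, B, D, H, I, E, F, J, G, C

Nothing is required for A, H and I. A has the earlier label → A first.
B now also ready, so the ready set is {B, H, I}; B has the earlier label → B.
D, H and I are all available; D has the earlier label → D.
H and I are both available; H has the earlier label → H.
Next only I has its prerequisites met → I.
Now E, F and J have their prerequisites met. E has the earlier label, so E next.
Ready: F and J. F has the earlier label → F.
J is the only step now ready → J.
G needed A, B, D and J, now all done → G.
C needed A, B, D and G, now all done → C.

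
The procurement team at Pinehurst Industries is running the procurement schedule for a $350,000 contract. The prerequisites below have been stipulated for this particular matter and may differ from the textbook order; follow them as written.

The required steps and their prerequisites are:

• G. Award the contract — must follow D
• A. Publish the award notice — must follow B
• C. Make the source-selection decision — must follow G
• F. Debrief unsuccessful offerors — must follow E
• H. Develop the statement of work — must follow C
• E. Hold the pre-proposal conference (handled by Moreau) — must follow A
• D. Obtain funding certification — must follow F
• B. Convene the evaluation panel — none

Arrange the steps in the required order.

B, A, E, F, D, G, C, H

Only B has no prerequisites, so it is first.
A is the only step now ready → A.
That leaves E as the only ready step → E.
Next only F has its prerequisites met → F.
D needed F, now all done → D.
Next only G has its prerequisites met → G.
C is the only step now ready → C.
H is the only step now ready → H.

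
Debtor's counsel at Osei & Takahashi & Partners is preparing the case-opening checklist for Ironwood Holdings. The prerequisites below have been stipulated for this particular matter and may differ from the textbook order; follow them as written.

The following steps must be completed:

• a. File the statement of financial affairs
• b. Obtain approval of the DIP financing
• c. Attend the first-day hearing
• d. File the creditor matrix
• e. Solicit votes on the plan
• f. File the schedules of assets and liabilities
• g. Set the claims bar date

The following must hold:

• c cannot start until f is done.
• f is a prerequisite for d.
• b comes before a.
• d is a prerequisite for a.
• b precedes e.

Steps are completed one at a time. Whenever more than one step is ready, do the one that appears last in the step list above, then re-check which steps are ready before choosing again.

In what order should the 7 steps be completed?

Nothing is required for g, f and b. g is listed later → g first.
f and b are both available; f is listed later → f.
d, c and b are all available; d is listed later → d.
Now c and b have their prerequisites met. c is listed later, so c next.
That leaves b as the only ready step → b.
Now e and a have their prerequisites met. e is listed later, so e next.
a needed d and b, now all done → a.

g → f → d → c → b → e → a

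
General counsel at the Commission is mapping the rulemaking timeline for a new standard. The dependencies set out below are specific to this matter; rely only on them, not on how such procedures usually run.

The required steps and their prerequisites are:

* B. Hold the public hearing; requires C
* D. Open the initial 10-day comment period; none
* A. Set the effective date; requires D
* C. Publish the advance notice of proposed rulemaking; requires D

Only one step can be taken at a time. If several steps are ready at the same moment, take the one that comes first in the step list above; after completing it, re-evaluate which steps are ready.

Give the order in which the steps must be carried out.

D has no prerequisites → D first.
Ready: A and C. A is listed earlier → A.
C is the only step now ready → C.
That leaves B as the only ready step → B.

D, A, C, B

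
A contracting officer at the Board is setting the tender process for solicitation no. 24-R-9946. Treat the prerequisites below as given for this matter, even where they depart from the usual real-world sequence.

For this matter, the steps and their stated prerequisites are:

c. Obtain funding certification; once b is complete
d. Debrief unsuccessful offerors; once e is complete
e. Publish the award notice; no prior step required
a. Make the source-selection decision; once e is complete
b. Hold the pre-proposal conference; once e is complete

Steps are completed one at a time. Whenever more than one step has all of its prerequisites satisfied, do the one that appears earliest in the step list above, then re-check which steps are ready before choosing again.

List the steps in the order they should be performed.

Only e has no prerequisites, so it is first.
Now d, a and b have their prerequisites met. d is listed earlier, so d next.
Ready: a and b. a is listed earlier → a.
b needed e, now all done → b.
c is the only step now ready → c.

e, d, a, b, c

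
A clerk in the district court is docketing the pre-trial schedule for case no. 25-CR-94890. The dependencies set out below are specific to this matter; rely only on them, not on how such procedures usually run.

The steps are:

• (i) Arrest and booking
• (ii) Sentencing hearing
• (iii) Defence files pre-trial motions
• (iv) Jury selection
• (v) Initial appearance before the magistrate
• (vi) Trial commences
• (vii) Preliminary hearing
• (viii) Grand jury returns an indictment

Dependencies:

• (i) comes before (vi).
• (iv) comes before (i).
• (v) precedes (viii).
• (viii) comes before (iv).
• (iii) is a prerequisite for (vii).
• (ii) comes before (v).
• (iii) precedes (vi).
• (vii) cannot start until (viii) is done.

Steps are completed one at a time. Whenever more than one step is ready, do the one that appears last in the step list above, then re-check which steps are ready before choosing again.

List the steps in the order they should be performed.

(iii), (ii), (v), (viii), (vii), (iv), (i), (vi)

Nothing is required for (iii) and (ii). (iii) is listed later → (iii) first.
That leaves (ii) as the only ready step → (ii).
(v) needed (ii), now all done → (v).
That leaves (viii) as the only ready step → (viii).
Ready: (vii) and (iv). (vii) is listed later → (vii).
Next only (iv) has its prerequisites met → (iv).
That leaves (i) as the only ready step → (i).
(vi) needed (iii) and (i), now all done → (vi).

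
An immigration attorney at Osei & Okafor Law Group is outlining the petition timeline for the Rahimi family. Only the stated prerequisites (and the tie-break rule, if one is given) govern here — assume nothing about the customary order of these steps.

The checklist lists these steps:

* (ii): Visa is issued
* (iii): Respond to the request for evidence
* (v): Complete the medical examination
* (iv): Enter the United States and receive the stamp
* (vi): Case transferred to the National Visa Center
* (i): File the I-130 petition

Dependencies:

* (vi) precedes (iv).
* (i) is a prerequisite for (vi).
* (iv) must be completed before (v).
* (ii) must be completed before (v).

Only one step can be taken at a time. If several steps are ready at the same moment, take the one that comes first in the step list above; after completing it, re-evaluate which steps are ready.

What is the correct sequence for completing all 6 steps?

Nothing is required for (ii), (iii) and (i). (ii) is listed earlier → (ii) first.
Now (iii) and (i) have their prerequisites met. (iii) is listed earlier, so (iii) next.
Next only (i) has its prerequisites met → (i).
(vi) needed (i), now all done → (vi).
(iv) needed (vi), now all done → (iv).
(v) is the only step now ready → (v).

(ii) → (iii) → (i) → (vi) → (iv) → (v)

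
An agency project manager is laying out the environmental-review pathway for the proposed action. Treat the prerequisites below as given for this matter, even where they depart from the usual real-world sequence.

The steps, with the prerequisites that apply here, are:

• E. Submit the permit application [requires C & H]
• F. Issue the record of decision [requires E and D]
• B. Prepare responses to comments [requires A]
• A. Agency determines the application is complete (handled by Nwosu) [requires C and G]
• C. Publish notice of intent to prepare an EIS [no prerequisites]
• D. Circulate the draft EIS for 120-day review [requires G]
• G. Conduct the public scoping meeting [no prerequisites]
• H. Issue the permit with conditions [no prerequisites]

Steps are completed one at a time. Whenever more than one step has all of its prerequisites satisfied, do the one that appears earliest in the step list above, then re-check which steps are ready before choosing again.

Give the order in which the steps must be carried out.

C, G, A, B, D, H, E, F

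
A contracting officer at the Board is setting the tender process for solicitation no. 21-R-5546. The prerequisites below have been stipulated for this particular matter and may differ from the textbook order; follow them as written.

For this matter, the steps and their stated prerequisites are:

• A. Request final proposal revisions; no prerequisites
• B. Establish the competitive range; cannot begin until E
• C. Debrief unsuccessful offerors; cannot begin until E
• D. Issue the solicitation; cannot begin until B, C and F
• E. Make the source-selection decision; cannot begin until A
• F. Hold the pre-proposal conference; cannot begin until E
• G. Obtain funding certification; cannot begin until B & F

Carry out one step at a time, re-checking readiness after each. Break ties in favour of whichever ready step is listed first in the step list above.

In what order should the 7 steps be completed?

A E B C F D G

A has no prerequisites → A first.
Next only E has its prerequisites met → E.
Now B, C and F have their prerequisites met. B is listed earlier, so B next.
C and F are both available; C is listed earlier → C.
F is the only step now ready → F.
D and G are both available; D is listed earlier → D.
G needed B and F, now all done → G.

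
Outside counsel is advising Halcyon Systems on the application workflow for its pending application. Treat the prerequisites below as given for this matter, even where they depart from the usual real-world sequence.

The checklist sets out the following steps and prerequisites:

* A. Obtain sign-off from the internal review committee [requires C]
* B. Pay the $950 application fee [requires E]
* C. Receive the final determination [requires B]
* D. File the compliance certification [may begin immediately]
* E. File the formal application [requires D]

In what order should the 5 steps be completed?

D is the only step with nothing outstanding, so it goes first.
That leaves E as the only ready step → E.
Next only B has its prerequisites met → B.
C is the only step now ready → C.
Next only A has its prerequisites met → A.

D → E → B → C → A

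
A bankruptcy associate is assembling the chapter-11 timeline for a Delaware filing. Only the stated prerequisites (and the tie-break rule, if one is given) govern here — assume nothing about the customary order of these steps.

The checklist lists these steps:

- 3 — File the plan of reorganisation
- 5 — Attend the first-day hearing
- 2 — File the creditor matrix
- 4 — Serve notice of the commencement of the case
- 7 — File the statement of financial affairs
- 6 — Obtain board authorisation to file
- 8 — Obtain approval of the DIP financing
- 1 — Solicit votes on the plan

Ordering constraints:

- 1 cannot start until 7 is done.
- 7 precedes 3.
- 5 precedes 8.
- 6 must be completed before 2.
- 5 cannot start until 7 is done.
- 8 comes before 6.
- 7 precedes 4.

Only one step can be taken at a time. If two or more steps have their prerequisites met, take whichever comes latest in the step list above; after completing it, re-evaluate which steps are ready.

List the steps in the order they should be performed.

7 → 1 → 4 → 5 → 8 → 6 → 2 → 3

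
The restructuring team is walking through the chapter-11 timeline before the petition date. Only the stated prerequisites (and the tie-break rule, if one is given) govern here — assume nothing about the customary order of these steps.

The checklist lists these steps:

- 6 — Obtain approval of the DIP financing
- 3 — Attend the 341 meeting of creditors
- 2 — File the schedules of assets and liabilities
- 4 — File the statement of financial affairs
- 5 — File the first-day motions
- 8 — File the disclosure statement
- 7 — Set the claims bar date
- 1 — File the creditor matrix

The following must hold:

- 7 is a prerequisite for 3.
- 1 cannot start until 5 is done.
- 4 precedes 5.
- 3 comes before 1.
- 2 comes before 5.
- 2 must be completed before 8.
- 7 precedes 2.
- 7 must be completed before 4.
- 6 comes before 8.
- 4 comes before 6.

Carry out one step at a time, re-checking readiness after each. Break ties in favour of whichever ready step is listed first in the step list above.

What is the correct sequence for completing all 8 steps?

7 → 3 → 2 → 4 → 6 → 5 → 8 → 1

7 is the only step with nothing outstanding, so it goes first.
Now 3, 2 and 4 have their prerequisites met. 3 is listed earlier, so 3 next.
Ready: 2 and 4. 2 is listed earlier → 2.
That leaves 4 as the only ready step → 4.
6 and 5 are both available; 6 is listed earlier → 6.
8 now also ready, so the ready set is {5, 8}; 5 is listed earlier → 5.
8 and 1 are both available; 8 is listed earlier → 8.
1 needed 3 and 5, now all done → 1.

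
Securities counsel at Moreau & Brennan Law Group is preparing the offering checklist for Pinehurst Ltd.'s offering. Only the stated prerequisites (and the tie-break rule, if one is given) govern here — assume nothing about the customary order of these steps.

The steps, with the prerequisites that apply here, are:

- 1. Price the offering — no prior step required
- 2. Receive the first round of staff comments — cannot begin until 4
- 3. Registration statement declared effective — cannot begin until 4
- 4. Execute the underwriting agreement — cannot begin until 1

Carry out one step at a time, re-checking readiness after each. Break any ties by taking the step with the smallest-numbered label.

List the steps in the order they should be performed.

1 → 4 → 2 → 3

1 has no prerequisites → 1 first.
4 is the only step now ready → 4.
Now 2 and 3 have their prerequisites met. 2 has the earlier label, so 2 next.
3 is the only step now ready → 3.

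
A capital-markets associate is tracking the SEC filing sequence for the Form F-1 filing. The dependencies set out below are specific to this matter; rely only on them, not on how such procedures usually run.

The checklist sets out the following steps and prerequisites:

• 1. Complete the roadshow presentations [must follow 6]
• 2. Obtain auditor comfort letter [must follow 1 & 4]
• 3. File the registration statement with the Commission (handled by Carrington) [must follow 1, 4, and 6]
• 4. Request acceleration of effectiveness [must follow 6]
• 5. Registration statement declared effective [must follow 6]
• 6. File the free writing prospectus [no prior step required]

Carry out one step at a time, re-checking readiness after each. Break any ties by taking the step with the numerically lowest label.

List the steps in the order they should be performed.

6 is the only step with nothing outstanding, so it goes first.
1, 4 and 5 are all available; 1 has the earlier label → 1.
Now 4 and 5 have their prerequisites met. 4 has the earlier label, so 4 next.
Ready: 2, 3 and 5. 2 has the earlier label → 2.
3 and 5 are both available; 3 has the earlier label → 3.
Next only 5 has its prerequisites met → 5.

6, 1, 4, 2, 3, 5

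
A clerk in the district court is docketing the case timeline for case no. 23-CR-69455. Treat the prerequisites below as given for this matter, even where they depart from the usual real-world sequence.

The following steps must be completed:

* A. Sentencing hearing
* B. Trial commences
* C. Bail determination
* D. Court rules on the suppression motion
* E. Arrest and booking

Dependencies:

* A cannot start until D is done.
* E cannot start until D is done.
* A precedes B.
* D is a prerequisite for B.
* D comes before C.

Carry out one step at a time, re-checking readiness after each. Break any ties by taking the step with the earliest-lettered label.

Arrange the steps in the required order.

D, A, B, C, E

D has no prerequisites → D first.
Now A, C and E have their prerequisites met. A has the earlier label, so A next.
B now also ready, so the ready set is {B, C, E}; B has the earlier label → B.
Ready: C and E. C has the earlier label → C.
E needed D, now all done → E.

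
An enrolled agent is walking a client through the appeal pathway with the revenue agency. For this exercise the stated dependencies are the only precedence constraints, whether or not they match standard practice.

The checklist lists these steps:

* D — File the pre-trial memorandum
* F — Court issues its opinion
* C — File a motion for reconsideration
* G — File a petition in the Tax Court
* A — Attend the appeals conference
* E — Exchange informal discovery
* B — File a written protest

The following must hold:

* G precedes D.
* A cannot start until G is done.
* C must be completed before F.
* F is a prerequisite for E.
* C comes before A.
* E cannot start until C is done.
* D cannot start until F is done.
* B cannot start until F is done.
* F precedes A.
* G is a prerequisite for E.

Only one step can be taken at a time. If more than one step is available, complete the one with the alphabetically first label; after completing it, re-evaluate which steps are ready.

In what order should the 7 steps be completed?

C and G have no prerequisites; C has the earlier label, so C is first.
F and G are both available; F has the earlier label → F.
Now B and G have their prerequisites met. B has the earlier label, so B next.
Next only G has its prerequisites met → G.
A, D and E are all available; A has the earlier label → A.
D and E are both available; D has the earlier label → D.
E needed C, F and G, now all done → E.

C → F → B → G → A → D → E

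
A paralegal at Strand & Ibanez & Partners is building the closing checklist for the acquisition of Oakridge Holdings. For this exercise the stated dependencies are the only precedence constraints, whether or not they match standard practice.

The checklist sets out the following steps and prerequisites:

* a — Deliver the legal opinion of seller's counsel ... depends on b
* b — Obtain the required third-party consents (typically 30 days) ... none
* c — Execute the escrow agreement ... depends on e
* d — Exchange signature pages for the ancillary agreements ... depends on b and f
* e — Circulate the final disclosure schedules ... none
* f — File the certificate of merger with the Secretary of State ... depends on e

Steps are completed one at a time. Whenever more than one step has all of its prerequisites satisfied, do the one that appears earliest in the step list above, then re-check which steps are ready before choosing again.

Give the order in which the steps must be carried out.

b, a, e, c, f, d

b and e have no prerequisites; b is listed earlier, so b is first.
a and e are both available; a is listed earlier → a.
Next only e has its prerequisites met → e.
Now c and f have their prerequisites met. c is listed earlier, so c next.
f needed e, now all done → f.
That leaves d as the only ready step → d.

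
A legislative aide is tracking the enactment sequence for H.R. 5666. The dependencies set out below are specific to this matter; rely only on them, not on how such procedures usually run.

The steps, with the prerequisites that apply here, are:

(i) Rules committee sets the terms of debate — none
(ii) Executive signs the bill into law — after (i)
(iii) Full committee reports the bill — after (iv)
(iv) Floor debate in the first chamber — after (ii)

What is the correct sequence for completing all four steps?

Only (i) has no prerequisites, so it is first.
Next only (ii) has its prerequisites met → (ii).
Next only (iv) has its prerequisites met → (iv).
(iii) needed (iv), now all done → (iii).

(i), (ii), (iv), (iii)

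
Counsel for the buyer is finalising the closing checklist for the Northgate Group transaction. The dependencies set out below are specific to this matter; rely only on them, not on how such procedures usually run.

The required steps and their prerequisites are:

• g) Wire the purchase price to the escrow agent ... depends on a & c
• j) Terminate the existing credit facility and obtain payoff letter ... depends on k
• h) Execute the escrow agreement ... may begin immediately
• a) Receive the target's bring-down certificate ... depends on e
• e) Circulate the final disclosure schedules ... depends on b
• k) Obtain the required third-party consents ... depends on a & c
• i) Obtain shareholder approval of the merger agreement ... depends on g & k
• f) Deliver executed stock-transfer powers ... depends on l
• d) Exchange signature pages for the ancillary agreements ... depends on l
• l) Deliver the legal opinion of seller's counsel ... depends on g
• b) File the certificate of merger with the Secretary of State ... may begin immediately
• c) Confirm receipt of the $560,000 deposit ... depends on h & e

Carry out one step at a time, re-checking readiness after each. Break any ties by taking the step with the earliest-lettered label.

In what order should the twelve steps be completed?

b, e, a, h, c, g, k, i, j, l, d, f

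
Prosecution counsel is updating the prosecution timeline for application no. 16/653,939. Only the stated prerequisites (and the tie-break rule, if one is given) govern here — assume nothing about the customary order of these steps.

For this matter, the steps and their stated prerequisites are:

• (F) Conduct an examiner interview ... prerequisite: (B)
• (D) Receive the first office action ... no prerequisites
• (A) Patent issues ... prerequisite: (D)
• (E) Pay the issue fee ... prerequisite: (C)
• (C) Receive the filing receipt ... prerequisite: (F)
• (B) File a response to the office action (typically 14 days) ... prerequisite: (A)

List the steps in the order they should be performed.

(D) (A) (B) (F) (C) (E)

(D) has no prerequisites → (D) first.
(A) needed (D), now all done → (A).
(B) needed (A), now all done → (B).
(F) needed (B), now all done → (F).
That leaves (C) as the only ready step → (C).
Next only (E) has its prerequisites met → (E).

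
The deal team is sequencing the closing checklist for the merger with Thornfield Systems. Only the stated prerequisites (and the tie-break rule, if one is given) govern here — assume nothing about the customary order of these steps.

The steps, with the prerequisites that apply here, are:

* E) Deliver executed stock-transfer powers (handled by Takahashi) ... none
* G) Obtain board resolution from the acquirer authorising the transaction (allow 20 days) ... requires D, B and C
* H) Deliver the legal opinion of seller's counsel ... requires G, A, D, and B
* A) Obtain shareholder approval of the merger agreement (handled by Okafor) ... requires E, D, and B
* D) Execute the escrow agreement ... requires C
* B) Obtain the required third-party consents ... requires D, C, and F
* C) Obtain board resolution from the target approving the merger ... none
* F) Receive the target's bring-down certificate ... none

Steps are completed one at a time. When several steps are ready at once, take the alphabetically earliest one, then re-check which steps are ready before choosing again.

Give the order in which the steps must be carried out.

C → D → E → F → B → A → G → H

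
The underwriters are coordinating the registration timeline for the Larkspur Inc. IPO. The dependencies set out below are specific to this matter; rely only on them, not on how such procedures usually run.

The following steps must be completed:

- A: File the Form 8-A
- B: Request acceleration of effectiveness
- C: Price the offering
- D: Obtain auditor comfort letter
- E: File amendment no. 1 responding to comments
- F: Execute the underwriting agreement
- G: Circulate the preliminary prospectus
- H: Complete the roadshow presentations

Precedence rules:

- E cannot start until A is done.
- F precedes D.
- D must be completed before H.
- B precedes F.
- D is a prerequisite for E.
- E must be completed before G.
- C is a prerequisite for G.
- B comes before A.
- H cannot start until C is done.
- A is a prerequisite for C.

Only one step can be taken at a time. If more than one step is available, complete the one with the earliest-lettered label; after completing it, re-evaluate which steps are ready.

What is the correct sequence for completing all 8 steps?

B A C F D E G H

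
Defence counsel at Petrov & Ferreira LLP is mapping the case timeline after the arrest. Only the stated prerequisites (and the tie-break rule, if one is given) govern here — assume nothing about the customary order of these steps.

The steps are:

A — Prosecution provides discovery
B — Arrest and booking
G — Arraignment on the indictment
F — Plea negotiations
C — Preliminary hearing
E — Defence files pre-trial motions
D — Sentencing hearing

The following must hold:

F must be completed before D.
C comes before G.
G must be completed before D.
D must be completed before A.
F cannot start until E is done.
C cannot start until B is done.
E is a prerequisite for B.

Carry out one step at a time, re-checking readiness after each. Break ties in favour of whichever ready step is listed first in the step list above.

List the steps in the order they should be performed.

E, B, F, C, G, D, A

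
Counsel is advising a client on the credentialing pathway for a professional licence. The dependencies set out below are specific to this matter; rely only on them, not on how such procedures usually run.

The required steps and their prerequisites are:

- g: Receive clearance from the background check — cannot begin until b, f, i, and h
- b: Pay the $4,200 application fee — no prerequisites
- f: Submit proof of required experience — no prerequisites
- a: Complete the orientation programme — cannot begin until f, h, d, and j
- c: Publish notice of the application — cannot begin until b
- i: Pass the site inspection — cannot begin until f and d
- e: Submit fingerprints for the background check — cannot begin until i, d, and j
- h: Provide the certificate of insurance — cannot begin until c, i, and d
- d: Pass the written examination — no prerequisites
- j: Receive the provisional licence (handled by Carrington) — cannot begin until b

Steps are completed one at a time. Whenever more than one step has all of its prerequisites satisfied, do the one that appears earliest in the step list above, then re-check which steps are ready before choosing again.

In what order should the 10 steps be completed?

b f c d i h g j a e

Nothing is required for b, f and d. b is listed earlier → b first.
c and j now also ready, so the ready set is {f, c, d, j}; f is listed earlier → f.
Ready: c, d and j. c is listed earlier → c.
Now d and j have their prerequisites met. d is listed earlier, so d next.
Now i and j have their prerequisites met. i is listed earlier, so i next.
Now h and j have their prerequisites met. h is listed earlier, so h next.
Ready: g and j. g is listed earlier → g.
j needed b, now all done → j.
Ready: a and e. a is listed earlier → a.
e needed i, d and j, now all done → e.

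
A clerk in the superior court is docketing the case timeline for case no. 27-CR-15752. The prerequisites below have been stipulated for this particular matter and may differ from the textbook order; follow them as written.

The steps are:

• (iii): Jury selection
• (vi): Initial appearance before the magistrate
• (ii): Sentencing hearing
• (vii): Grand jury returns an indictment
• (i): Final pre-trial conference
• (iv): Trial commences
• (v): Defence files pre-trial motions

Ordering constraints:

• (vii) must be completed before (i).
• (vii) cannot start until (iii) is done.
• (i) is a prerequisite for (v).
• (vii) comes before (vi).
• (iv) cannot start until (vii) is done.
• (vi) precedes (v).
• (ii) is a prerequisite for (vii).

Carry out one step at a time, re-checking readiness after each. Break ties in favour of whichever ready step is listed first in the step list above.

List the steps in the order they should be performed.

(iii) → (ii) → (vii) → (vi) → (i) → (iv) → (v)

Nothing is required for (iii) and (ii). (iii) is listed earlier → (iii) first.
That leaves (ii) as the only ready step → (ii).
That leaves (vii) as the only ready step → (vii).
Now (vi), (i) and (iv) have their prerequisites met. (vi) is listed earlier, so (vi) next.
(i) and (iv) are both available; (i) is listed earlier → (i).
(v) now also ready, so the ready set is {(iv), (v)}; (iv) is listed earlier → (iv).
Next only (v) has its prerequisites met → (v).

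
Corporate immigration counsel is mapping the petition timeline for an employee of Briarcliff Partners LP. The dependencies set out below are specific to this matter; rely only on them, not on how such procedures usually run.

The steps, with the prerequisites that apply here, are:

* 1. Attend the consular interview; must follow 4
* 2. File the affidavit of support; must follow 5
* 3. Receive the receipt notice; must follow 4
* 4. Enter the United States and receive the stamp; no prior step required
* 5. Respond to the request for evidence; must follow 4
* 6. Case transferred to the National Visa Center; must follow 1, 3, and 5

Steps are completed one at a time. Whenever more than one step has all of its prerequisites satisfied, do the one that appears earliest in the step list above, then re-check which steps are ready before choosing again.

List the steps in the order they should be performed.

4 is the only step with nothing outstanding, so it goes first.
1, 3 and 5 are all available; 1 is listed earlier → 1.
Now 3 and 5 have their prerequisites met. 3 is listed earlier, so 3 next.
That leaves 5 as the only ready step → 5.
Ready: 2 and 6. 2 is listed earlier → 2.
6 needed 1, 3 and 5, now all done → 6.

4, 1, 3, 5, 2, 6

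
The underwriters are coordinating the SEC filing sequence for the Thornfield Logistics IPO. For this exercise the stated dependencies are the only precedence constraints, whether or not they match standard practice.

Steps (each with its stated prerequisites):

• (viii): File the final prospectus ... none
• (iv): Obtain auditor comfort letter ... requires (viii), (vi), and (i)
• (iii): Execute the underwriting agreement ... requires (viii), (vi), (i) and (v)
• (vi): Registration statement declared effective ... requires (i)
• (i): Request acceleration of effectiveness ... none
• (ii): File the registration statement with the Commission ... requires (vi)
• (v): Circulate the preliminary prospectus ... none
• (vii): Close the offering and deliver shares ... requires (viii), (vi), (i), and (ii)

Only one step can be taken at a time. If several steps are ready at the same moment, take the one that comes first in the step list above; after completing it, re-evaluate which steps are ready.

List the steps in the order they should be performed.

Nothing is required for (viii), (i) and (v). (viii) is listed earlier → (viii) first.
Now (i) and (v) have their prerequisites met. (i) is listed earlier, so (i) next.
(vi) now also ready, so the ready set is {(vi), (v)}; (vi) is listed earlier → (vi).
(iv) and (ii) now also ready, so the ready set is {(iv), (ii), (v)}; (iv) is listed earlier → (iv).
Ready: (ii) and (v). (ii) is listed earlier → (ii).
(v) and (vii) are both available; (v) is listed earlier → (v).
(iii) now also ready, so the ready set is {(iii), (vii)}; (iii) is listed earlier → (iii).
Next only (vii) has its prerequisites met → (vii).

(viii) (i) (vi) (iv) (ii) (v) (iii) (vii)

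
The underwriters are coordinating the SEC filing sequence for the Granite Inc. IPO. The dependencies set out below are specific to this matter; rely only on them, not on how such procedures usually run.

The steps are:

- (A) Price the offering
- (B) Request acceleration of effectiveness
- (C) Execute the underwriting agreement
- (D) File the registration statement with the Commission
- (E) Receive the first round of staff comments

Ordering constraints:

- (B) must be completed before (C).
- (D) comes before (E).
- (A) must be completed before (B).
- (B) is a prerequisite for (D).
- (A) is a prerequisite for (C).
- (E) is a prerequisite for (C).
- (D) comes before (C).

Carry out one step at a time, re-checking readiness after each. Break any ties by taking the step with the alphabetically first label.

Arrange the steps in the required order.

Only (A) has no prerequisites, so it is first.
(B) needed (A), now all done → (B).
Next only (D) has its prerequisites met → (D).
(E) is the only step now ready → (E).
(C) is the only step now ready → (C).

(A), (B), (D), (E), (C)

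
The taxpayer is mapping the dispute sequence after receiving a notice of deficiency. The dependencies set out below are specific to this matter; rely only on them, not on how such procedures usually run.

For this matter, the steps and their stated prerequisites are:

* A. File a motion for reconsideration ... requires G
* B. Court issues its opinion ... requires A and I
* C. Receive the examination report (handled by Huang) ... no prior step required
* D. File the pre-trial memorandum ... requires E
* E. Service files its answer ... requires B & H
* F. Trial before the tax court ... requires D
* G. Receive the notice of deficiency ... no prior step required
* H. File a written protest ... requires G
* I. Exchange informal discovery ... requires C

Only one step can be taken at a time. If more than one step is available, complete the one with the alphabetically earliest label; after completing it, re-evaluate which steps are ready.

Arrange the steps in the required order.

C G A H I B E D F

C and G have no prerequisites; C has the earlier label, so C is first.
I now also ready, so the ready set is {G, I}; G has the earlier label → G.
A and H now also ready, so the ready set is {A, H, I}; A has the earlier label → A.
H and I are both available; H has the earlier label → H.
I is the only step now ready → I.
B needed A and I, now all done → B.
E needed B and H, now all done → E.
D needed E, now all done → D.
Next only F has its prerequisites met → F.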